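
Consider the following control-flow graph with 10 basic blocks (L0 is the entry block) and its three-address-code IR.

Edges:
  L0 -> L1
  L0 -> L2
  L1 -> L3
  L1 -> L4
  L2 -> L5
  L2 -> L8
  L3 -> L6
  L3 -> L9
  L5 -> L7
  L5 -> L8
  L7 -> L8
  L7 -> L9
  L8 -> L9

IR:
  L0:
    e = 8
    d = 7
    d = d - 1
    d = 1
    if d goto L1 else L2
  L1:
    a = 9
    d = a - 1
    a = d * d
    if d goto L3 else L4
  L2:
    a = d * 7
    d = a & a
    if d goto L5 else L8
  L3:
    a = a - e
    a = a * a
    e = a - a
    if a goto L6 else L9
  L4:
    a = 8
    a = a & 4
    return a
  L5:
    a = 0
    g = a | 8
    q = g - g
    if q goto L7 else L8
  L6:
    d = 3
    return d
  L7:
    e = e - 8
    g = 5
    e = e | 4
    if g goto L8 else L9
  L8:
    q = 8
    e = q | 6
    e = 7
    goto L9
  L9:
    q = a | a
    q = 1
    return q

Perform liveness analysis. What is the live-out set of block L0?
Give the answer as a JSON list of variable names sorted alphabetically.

def/use:
  L0 def {d,e} use ∅
  L1 def {a,d} use ∅
  L2 def {a,d} use {d}
  L3 def {a,e} use {a,e}
  L4 def {a} use ∅
  L5 def {a,g,q} use ∅
  L6 def {d} use ∅
  L7 def {e,g} use {e}
  L8 def {e,q} use ∅
  L9 def {q} use {a}

Live sets:
  live L0: ∅→{d,e}
  live L1: {e}→{a,e}
  live L2: {d,e}→{a,e}
  live L3: {a,e}→{a}
  live L4: ∅→∅
  live L5: {e}→{a,e}
  live L6: ∅→∅
  live L7: {a,e}→{a}
  live L8: {a}→{a}
  live L9: {a}→∅

live-out(L0) = ["d", "e"]

Answer: ["d", "e"]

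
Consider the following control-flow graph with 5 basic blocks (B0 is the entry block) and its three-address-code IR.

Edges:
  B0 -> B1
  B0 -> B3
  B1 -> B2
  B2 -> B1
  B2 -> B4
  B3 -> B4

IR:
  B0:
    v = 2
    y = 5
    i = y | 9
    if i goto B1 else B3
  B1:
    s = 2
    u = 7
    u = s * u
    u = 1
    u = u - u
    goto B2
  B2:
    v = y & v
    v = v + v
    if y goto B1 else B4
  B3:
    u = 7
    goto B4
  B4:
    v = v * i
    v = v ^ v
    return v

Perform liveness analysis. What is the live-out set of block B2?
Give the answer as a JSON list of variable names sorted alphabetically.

Answer: ["i", "v", "y"]

Derivation:
Block summaries:
  B0: {i,v,y} / ∅
  B1: {s,u} / ∅
  B2: {v} / {v,y}
  B3: {u} / ∅
  B4: {v} / {i,v}

Liveness:
  B0 li=∅ lo={i,v,y}
  B1 li={i,v,y} lo={i,v,y}
  B2 li={i,v,y} lo={i,v,y}
  B3 li={i,v} lo={i,v}
  B4 li={i,v} lo=∅

live-out(B2) = ["i", "v", "y"]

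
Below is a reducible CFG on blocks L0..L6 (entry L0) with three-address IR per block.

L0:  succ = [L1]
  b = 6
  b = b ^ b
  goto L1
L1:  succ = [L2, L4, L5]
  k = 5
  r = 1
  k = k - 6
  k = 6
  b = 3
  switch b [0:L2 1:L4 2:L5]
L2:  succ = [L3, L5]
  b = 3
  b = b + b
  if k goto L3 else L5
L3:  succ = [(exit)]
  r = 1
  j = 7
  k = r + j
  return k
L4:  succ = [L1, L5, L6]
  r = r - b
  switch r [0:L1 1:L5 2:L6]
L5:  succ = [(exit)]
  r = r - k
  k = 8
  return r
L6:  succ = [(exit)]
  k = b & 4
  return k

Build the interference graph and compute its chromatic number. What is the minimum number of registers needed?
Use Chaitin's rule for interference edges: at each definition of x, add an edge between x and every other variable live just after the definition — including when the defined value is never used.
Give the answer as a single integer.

Answer: 3

Derivation:
def/use:
  L0: {b} / ∅
  L1: {b,k,r} / ∅
  L2: {b} / {k}
  L3: {j,k,r} / ∅
  L4: {r} / {b,r}
  L5: {k,r} / {k,r}
  L6: {k} / {b}

Backward fixpoint:
  L0 li=∅ lo=∅
  L1 li=∅ lo={b,k,r}
  L2 li={k,r} lo={k,r}
  L3 li=∅ lo=∅
  L4 li={b,k,r} lo={b,k,r}
  L5 li={k,r} lo=∅
  L6 li={b} lo=∅

Interfere edges:
  b: {k,r}
  j: {r}
  k: {b,r}
  r: {b,j,k}

Registers:
  clique {b,k,r} ⇒ need ≥ 3
  3-colouring: c0={r}  c1={b,j}  c2={k}
  χ = 3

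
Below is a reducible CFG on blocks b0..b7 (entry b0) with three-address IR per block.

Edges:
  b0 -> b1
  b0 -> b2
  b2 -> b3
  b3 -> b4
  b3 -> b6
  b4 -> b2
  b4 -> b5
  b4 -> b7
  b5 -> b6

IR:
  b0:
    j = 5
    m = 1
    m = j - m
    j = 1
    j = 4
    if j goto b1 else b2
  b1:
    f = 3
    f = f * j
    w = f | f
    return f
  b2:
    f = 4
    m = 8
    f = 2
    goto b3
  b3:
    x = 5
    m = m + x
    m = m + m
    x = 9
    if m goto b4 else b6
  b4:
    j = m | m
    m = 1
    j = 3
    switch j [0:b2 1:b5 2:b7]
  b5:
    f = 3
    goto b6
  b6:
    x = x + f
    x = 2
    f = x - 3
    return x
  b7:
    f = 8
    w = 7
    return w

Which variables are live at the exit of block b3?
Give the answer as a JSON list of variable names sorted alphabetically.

Block summaries:
  b0: def={j,m} ue=∅
  b1: def={f,w} ue={j}
  b2: def={f,m} ue=∅
  b3: def={m,x} ue={m}
  b4: def={j,m} ue={m}
  b5: def={f} ue=∅
  b6: def={f,x} ue={f,x}
  b7: def={f,w} ue=∅

Liveness:
  live b0: ∅→{j}
  live b1: {j}→∅
  live b2: ∅→{f,m}
  live b3: {f,m}→{f,m,x}
  live b4: {m,x}→{x}
  live b5: {x}→{f,x}
  live b6: {f,x}→∅
  live b7: ∅→∅

live-out(b3) = ["f", "m", "x"]

Answer: ["f", "m", "x"]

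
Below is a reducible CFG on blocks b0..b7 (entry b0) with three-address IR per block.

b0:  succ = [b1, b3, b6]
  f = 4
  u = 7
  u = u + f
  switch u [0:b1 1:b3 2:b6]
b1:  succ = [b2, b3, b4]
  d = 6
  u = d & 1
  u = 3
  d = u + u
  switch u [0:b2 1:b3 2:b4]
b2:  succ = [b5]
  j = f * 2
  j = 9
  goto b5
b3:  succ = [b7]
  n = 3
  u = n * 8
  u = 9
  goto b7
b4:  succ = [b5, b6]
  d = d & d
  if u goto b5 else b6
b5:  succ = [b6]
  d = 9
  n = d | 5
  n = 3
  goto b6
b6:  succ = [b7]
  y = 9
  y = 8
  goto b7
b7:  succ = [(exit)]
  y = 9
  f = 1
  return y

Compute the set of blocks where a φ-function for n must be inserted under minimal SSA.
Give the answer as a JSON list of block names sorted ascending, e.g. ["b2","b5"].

idom tree: b1←b0 b2←b1 b3←b0 b4←b1 b5←b1 b6←b0 b7←b0
Dom at joins:
  b3: preds {b0,b1}: {b0} ∩ {b0,b1} = {b0}; idom=b0
  b5: preds {b2,b4}: {b0,b1,b2} ∩ {b0,b1,b4} = {b0,b1}; idom=b1
  b6: preds {b0,b4,b5}: {b0} ∩ {b0,b1,b4} ∩ {b0,b1,b5} = {b0}; idom=b0
  b7: preds {b3,b6}: {b0,b3} ∩ {b0,b6} = {b0}; idom=b0

DF walk-up:
  join b3 pred b0: · stop@b0
  join b3 pred b1: b1 stop@b0
  join b5 pred b2: b2 stop@b1
  join b5 pred b4: b4 stop@b1
  join b6 pred b0: · stop@b0
  join b6 pred b4: b4→b1 stop@b0
  join b6 pred b5: b5→b1 stop@b0
  join b7 pred b3: b3 stop@b0
  join b7 pred b6: b6 stop@b0
  b0 → ∅
  b1 → {b3,b6}
  b2 → {b5}
  b3 → {b7}
  b4 → {b5,b6}
  b5 → {b6}
  b6 → {b7}
  b7 → ∅

φ for n: defs {b3,b5}
  DF⁺ = {b6,b7}

Answer: ["b6", "b7"]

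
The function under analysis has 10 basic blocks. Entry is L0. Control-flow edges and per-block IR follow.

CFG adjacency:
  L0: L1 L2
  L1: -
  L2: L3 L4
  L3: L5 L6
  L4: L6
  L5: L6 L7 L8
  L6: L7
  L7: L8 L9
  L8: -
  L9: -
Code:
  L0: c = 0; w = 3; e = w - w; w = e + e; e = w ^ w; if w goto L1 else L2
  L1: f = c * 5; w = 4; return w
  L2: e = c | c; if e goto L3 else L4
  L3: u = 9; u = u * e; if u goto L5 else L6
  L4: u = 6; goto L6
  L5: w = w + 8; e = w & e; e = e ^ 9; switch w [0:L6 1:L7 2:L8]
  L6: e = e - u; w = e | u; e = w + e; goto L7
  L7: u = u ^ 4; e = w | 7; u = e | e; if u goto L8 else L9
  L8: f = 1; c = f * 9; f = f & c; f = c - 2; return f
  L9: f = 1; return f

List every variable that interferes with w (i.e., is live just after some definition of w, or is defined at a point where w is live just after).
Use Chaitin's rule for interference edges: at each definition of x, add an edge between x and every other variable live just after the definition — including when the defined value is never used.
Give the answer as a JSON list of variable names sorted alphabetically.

Answer: ["c", "e", "u"]

Working:
Block summaries:
  L0: def={c,e,w} ue=∅
  L1: def={f,w} ue={c}
  L2: def={e} ue={c}
  L3: def={u} ue={e}
  L4: def={u} ue=∅
  L5: def={e,w} ue={e,w}
  L6: def={e,w} ue={e,u}
  L7: def={e,u} ue={u,w}
  L8: def={c,f} ue=∅
  L9: def={f} ue=∅

Liveness:
  live L0: ∅→{c,w}
  live L1: {c}→∅
  live L2: {c,w}→{e,w}
  live L3: {e,w}→{e,u,w}
  live L4: {e}→{e,u}
  live L5: {e,u,w}→{e,u,w}
  live L6: {e,u}→{u,w}
  live L7: {u,w}→∅
  live L8: ∅→∅
  live L9: ∅→∅

Conflict graph:
  c↔{e,f,w}
  e↔{c,u,w}
  f↔{c}
  u↔{e,w}
  w↔{c,e,u}

N(w) = ["c", "e", "u"]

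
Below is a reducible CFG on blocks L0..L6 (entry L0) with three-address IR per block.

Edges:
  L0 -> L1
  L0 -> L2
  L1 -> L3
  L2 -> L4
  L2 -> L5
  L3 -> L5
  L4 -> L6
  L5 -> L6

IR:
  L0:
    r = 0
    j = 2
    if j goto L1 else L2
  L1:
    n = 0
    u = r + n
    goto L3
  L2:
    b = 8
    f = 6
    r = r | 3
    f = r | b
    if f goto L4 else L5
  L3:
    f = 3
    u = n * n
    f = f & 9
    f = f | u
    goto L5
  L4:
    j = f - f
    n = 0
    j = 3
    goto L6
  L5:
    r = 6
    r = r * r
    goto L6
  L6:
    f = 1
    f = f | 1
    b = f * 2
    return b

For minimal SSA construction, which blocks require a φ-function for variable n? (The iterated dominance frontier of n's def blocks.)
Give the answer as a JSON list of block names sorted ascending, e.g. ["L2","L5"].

idom tree: L1←L0 L2←L0 L3←L1 L4←L2 L5←L0 L6←L0
Dom∩ at merges:
  L5: preds {L2,L3}: {L0,L2} ∩ {L0,L1,L3} = {L0}; idom=L0
  L6: preds {L4,L5}: {L0,L2,L4} ∩ {L0,L5} = {L0}; idom=L0

Frontier:
  join L5 pred L2: L2 stop@L0
  join L5 pred L3: L3→L1 stop@L0
  join L6 pred L4: L4→L2 stop@L0
  join L6 pred L5: L5 stop@L0
  DF(L0)=∅
  DF(L1)={L5}
  DF(L2)={L5,L6}
  DF(L3)={L5}
  DF(L4)={L6}
  DF(L5)={L6}
  DF(L6)=∅

φ for n: defs {L1,L4}
  DF⁺ = {L5,L6}

Answer: ["L5", "L6"]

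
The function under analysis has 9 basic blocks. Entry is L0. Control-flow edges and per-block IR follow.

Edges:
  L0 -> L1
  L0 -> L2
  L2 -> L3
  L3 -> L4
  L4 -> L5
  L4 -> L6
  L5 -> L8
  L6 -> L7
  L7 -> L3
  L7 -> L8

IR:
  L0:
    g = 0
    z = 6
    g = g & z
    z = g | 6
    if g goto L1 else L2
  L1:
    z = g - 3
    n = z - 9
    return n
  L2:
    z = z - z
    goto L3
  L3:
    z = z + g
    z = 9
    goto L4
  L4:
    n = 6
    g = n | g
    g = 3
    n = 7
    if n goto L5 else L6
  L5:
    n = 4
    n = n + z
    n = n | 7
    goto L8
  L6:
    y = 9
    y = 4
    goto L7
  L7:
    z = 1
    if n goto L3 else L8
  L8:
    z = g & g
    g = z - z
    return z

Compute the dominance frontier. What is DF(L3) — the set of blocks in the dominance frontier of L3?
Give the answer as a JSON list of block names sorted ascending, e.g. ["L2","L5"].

idom tree: L1←L0 L2←L0 L3←L2 L4←L3 L5←L4 L6←L4 L7←L6 L8←L4
Join-block Dom:
  L3: preds {L2,L7}: {L0,L2} ∩ {L0,L2,L3,L4,L6,L7} = {L0,L2}; idom=L2
  L8: preds {L5,L7}: {L0,L2,L3,L4,L5} ∩ {L0,L2,L3,L4,L6,L7} = {L0,L2,L3,L4}; idom=L4

Frontier:
  join L3 pred L2: · stop@L2
  join L3 pred L7: L7→L6→L4→L3 stop@L2
  join L8 pred L5: L5 stop@L4
  join L8 pred L7: L7→L6 stop@L4
  DF(L0)=∅
  DF(L1)=∅
  DF(L2)=∅
  DF(L3)={L3}
  DF(L4)={L3}
  DF(L5)={L8}
  DF(L6)={L3,L8}
  DF(L7)={L3,L8}
  DF(L8)=∅

DF(L3) = ["L3"]

Answer: ["L3"]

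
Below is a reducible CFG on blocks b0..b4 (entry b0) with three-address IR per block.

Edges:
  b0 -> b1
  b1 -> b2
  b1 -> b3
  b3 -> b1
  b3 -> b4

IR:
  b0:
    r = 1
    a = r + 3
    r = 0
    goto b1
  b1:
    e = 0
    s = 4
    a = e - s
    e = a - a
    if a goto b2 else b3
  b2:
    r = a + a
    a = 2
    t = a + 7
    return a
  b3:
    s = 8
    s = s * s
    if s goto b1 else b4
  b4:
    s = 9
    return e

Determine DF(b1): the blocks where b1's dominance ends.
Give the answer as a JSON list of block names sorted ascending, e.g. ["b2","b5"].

idom tree: b1←b0 b2←b1 b3←b1 b4←b3
Dom at joins:
  b1: preds {b0,b3}: {b0} ∩ {b0,b1,b3} = {b0}; idom=b0

DF walk-up:
  join b1 pred b0: · stop@b0
  join b1 pred b3: b3→b1 stop@b0
  b0 → ∅
  b1 → {b1}
  b2 → ∅
  b3 → {b1}
  b4 → ∅

DF(b1) = ["b1"]

Answer: ["b1"]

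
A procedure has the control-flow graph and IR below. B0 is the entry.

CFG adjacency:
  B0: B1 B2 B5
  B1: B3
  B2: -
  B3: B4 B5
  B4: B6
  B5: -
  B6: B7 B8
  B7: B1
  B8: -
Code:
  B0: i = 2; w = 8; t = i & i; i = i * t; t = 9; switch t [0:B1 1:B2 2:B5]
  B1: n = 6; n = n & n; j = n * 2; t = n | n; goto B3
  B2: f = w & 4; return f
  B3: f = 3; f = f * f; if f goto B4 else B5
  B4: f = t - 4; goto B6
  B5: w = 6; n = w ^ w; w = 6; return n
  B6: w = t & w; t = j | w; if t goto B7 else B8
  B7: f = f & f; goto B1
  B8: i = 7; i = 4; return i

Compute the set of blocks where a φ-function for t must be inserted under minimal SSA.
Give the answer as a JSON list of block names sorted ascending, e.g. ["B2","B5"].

Answer: ["B1", "B5"]

Working:
idom tree: B1←B0 B2←B0 B3←B1 B4←B3 B5←B0 B6←B4 B7←B6 B8←B6
Join-block Dom:
  B1: preds {B0,B7}: {B0} ∩ {B0,B1,B3,B4,B6,B7} = {B0}; idom=B0
  B5: preds {B0,B3}: {B0} ∩ {B0,B1,B3} = {B0}; idom=B0

DF walk-up:
  B1←B0: walk · to B0
  B1←B7: walk B7→B6→B4→B3→B1 to B0
  B5←B0: walk · to B0
  B5←B3: walk B3→B1 to B0
  DF(B0)=∅
  DF(B1)={B1,B5}
  DF(B2)=∅
  DF(B3)={B1,B5}
  DF(B4)={B1}
  DF(B5)=∅
  DF(B6)={B1}
  DF(B7)={B1}
  DF(B8)=∅

φ for t: defs {B0,B1,B6}
  DF⁺ = {B1,B5}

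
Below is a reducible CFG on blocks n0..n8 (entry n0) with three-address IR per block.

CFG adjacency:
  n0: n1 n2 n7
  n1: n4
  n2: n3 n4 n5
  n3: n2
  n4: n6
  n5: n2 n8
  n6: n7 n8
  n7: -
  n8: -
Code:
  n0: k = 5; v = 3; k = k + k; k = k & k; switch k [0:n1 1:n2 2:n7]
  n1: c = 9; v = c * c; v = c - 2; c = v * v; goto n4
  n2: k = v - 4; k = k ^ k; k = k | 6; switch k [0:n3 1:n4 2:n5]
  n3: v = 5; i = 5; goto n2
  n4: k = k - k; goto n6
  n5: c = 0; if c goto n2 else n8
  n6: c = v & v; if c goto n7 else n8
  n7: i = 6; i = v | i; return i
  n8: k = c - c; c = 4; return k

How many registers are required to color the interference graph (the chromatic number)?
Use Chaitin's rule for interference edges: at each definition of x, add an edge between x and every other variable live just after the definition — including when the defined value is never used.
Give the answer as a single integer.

Answer: 3

Analysis:
Block summaries:
  n0: {k,v} / ∅
  n1: {c,v} / ∅
  n2: {k} / {v}
  n3: {i,v} / ∅
  n4: {k} / {k}
  n5: {c} / ∅
  n6: {c} / {v}
  n7: {i} / {v}
  n8: {c,k} / {c}

Liveness:
  n0: in=∅ out={k,v}
  n1: in={k} out={k,v}
  n2: in={v} out={k,v}
  n3: in=∅ out={v}
  n4: in={k,v} out={v}
  n5: in={v} out={c,v}
  n6: in={v} out={c,v}
  n7: in={v} out=∅
  n8: in={c} out=∅

Conflict graph:
  c — {k,v}
  i — {v}
  k — {c,v}
  v — {c,i,k}

Chromatic number:
  {c,k,v} pairwise interfere (3-clique) ⇒ χ ≥ 3
  assign c→R1 i→R1 k→R2 v→R0 — no edge inside a register ⇒ χ ≤ 3
  χ = 3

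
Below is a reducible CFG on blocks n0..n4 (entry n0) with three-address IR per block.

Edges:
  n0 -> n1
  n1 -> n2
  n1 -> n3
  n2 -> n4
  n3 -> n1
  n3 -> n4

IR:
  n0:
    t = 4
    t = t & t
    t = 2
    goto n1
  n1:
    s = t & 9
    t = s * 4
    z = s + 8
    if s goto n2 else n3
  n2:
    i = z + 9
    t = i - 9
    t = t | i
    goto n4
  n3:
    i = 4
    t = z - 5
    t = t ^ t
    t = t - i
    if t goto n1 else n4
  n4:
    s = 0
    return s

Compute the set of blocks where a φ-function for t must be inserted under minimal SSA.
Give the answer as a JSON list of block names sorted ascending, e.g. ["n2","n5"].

Answer: ["n1", "n4"]

Analysis:
idom tree: n1←n0 n2←n1 n3←n1 n4←n1
Dom∩ at merges:
  n1: preds {n0,n3}: {n0} ∩ {n0,n1,n3} = {n0}; idom=n0
  n4: preds {n2,n3}: {n0,n1,n2} ∩ {n0,n1,n3} = {n0,n1}; idom=n1

DF derivation:
  join n1 pred n0: · stop@n0
  join n1 pred n3: n3→n1 stop@n0
  join n4 pred n2: n2 stop@n1
  join n4 pred n3: n3 stop@n1
  n0 → ∅
  n1 → {n1}
  n2 → {n4}
  n3 → {n1,n4}
  n4 → ∅

φ for t: defs {n0,n1,n2,n3}
  DF⁺ = {n1,n4}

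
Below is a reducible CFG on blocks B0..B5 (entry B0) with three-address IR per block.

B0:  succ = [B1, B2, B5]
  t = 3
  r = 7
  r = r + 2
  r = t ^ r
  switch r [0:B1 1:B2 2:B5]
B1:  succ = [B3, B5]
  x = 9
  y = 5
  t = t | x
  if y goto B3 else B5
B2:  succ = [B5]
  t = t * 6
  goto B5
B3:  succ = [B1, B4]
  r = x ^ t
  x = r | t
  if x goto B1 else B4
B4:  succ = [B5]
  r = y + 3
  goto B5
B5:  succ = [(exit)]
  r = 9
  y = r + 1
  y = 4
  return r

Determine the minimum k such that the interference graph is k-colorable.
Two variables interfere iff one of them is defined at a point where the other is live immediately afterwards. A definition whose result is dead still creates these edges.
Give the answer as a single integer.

def/use:
  B0 def {r,t} use ∅
  B1 def {t,x,y} use {t}
  B2 def {t} use {t}
  B3 def {r,x} use {t,x}
  B4 def {r} use {y}
  B5 def {r,y} use ∅

Live sets:
  B0 li=∅ lo={t}
  B1 li={t} lo={t,x,y}
  B2 li={t} lo=∅
  B3 li={t,x,y} lo={t,y}
  B4 li={y} lo=∅
  B5 li=∅ lo=∅

Conflict graph:
  r: {t,y}
  t: {r,x,y}
  x: {t,y}
  y: {r,t,x}

Registers:
  clique {r,t,y} ⇒ need ≥ 3
  assign r→r2 t→r0 x→r2 y→r1 — no edge inside a register ⇒ χ ≤ 3
  χ = 3

Answer: 3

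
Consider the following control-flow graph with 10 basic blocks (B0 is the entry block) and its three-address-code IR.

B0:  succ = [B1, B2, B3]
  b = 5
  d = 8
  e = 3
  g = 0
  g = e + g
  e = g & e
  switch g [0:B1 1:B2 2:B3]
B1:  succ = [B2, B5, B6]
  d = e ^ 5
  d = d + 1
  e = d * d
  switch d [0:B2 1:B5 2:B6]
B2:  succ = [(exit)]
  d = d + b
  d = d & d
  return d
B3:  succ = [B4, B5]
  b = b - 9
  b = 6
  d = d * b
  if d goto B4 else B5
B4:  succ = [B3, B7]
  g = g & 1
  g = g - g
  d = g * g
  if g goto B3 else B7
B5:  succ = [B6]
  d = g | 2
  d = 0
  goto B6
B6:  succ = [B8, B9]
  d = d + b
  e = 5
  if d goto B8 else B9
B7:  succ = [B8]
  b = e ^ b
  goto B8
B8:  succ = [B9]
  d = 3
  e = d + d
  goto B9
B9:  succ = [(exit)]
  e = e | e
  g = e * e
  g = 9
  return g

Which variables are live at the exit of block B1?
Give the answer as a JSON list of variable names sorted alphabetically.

Answer: ["b", "d", "g"]

Working:
def/use:
  B0: def={b,d,e,g} ue=∅
  B1: def={d,e} ue={e}
  B2: def={d} ue={b,d}
  B3: def={b,d} ue={b,d}
  B4: def={d,g} ue={g}
  B5: def={d} ue={g}
  B6: def={d,e} ue={b,d}
  B7: def={b} ue={b,e}
  B8: def={d,e} ue=∅
  B9: def={e,g} ue={e}

Liveness:
  live B0: ∅→{b,d,e,g}
  live B1: {b,e,g}→{b,d,g}
  live B2: {b,d}→∅
  live B3: {b,d,e,g}→{b,e,g}
  live B4: {b,e,g}→{b,d,e,g}
  live B5: {b,g}→{b,d}
  live B6: {b,d}→{e}
  live B7: {b,e}→∅
  live B8: ∅→{e}
  live B9: {e}→∅

live-out(B1) = ["b", "d", "g"]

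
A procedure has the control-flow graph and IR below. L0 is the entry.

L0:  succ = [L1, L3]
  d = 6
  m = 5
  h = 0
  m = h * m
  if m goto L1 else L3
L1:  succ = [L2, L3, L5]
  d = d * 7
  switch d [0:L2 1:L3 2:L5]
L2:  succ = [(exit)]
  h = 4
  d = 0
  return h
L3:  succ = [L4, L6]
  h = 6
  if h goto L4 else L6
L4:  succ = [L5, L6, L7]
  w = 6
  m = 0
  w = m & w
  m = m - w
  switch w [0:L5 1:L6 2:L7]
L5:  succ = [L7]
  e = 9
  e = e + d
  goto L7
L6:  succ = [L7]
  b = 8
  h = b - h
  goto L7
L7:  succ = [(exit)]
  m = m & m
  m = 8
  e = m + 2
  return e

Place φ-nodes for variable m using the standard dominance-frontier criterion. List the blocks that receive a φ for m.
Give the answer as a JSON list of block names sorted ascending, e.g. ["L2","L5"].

Answer: ["L5", "L6", "L7"]

Analysis:
idom tree: L1←L0 L2←L1 L3←L0 L4←L3 L5←L0 L6←L3 L7←L0
Join-block Dom:
  L3: preds {L0,L1}: {L0} ∩ {L0,L1} = {L0}; idom=L0
  L5: preds {L1,L4}: {L0,L1} ∩ {L0,L3,L4} = {L0}; idom=L0
  L6: preds {L3,L4}: {L0,L3} ∩ {L0,L3,L4} = {L0,L3}; idom=L3
  L7: preds {L4,L5,L6}: {L0,L3,L4} ∩ {L0,L5} ∩ {L0,L3,L6} = {L0}; idom=L0

DF derivation:
  L3←L0: walk · to L0
  L3←L1: walk L1 to L0
  L5←L1: walk L1 to L0
  L5←L4: walk L4→L3 to L0
  L6←L3: walk · to L3
  L6←L4: walk L4 to L3
  L7←L4: walk L4→L3 to L0
  L7←L5: walk L5 to L0
  L7←L6: walk L6→L3 to L0
  L0 → ∅
  L1 → {L3,L5}
  L2 → ∅
  L3 → {L5,L7}
  L4 → {L5,L6,L7}
  L5 → {L7}
  L6 → {L7}
  L7 → ∅

φ for m: defs {L0,L4,L7}
  DF⁺ = {L5,L6,L7}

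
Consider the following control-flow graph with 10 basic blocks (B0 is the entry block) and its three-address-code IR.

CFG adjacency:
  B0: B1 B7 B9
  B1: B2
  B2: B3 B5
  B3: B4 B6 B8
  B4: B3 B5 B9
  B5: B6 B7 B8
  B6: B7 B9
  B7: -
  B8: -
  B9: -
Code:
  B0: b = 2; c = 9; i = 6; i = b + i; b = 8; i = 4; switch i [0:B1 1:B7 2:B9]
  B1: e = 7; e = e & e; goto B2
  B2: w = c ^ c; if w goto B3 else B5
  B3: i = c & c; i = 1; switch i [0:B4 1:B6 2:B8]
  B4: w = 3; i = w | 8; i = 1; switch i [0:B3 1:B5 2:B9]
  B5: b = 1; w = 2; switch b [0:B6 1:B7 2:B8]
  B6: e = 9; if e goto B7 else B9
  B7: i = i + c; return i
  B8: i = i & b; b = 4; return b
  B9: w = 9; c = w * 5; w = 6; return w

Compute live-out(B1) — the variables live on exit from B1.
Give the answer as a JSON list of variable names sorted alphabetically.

Block summaries:
  B0 def {b,c,i} use ∅
  B1 def {e} use ∅
  B2 def {w} use {c}
  B3 def {i} use {c}
  B4 def {i,w} use ∅
  B5 def {b,w} use ∅
  B6 def {e} use ∅
  B7 def {i} use {c,i}
  B8 def {b,i} use {b,i}
  B9 def {c,w} use ∅

Backward fixpoint:
  B0: in=∅ out={b,c,i}
  B1: in={b,c,i} out={b,c,i}
  B2: in={b,c,i} out={b,c,i}
  B3: in={b,c} out={b,c,i}
  B4: in={b,c} out={b,c,i}
  B5: in={c,i} out={b,c,i}
  B6: in={c,i} out={c,i}
  B7: in={c,i} out=∅
  B8: in={b,i} out=∅
  B9: in=∅ out=∅

live-out(B1) = ["b", "c", "i"]

Answer: ["b", "c", "i"]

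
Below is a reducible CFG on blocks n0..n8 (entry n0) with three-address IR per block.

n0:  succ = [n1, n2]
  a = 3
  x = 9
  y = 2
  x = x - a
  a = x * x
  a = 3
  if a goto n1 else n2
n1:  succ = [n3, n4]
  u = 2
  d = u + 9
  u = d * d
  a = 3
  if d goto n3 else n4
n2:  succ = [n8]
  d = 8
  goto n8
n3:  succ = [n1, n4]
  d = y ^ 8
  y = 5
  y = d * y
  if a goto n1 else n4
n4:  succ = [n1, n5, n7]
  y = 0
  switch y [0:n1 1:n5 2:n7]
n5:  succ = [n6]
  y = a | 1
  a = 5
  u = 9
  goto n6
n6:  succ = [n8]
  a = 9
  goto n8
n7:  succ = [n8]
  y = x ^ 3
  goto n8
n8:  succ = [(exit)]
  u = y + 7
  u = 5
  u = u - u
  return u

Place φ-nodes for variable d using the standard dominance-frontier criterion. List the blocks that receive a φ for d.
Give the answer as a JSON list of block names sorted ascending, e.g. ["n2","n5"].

Answer: ["n1", "n4", "n8"]

Working:
idom tree: n1←n0 n2←n0 n3←n1 n4←n1 n5←n4 n6←n5 n7←n4 n8←n0
Dom∩ at merges:
  n1: preds {n0,n3,n4}: {n0} ∩ {n0,n1,n3} ∩ {n0,n1,n4} = {n0}; idom=n0
  n4: preds {n1,n3}: {n0,n1} ∩ {n0,n1,n3} = {n0,n1}; idom=n1
  n8: preds {n2,n6,n7}: {n0,n2} ∩ {n0,n1,n4,n5,n6} ∩ {n0,n1,n4,n7} = {n0}; idom=n0

DF derivation:
  join n1 pred n0: · stop@n0
  join n1 pred n3: n3→n1 stop@n0
  join n1 pred n4: n4→n1 stop@n0
  join n4 pred n1: · stop@n1
  join n4 pred n3: n3 stop@n1
  join n8 pred n2: n2 stop@n0
  join n8 pred n6: n6→n5→n4→n1 stop@n0
  join n8 pred n7: n7→n4→n1 stop@n0
  n0 → ∅
  n1 → {n1,n8}
  n2 → {n8}
  n3 → {n1,n4}
  n4 → {n1,n8}
  n5 → {n8}
  n6 → {n8}
  n7 → {n8}
  n8 → ∅

φ for d: defs {n1,n2,n3}
  DF⁺ = {n1,n4,n8}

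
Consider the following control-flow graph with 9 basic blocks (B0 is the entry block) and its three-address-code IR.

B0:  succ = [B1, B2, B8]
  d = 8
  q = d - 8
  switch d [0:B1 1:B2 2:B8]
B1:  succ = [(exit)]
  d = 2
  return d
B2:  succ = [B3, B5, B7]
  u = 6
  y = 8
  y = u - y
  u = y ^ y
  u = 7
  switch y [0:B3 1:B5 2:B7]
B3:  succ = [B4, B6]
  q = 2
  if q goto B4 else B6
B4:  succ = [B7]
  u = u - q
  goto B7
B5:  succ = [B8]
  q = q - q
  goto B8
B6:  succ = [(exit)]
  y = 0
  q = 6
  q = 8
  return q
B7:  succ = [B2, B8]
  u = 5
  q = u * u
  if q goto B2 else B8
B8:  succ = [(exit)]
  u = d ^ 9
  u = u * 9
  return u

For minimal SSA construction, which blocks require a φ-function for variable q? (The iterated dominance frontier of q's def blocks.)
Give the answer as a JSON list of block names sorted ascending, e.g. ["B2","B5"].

Answer: ["B2", "B7", "B8"]

Analysis:
idom tree: B1←B0 B2←B0 B3←B2 B4←B3 B5←B2 B6←B3 B7←B2 B8←B0
Dom∩ at merges:
  B2: preds {B0,B7}: {B0} ∩ {B0,B2,B7} = {B0}; idom=B0
  B7: preds {B2,B4}: {B0,B2} ∩ {B0,B2,B3,B4} = {B0,B2}; idom=B2
  B8: preds {B0,B5,B7}: {B0} ∩ {B0,B2,B5} ∩ {B0,B2,B7} = {B0}; idom=B0

DF derivation:
  join B2 pred B0: · stop@B0
  join B2 pred B7: B7→B2 stop@B0
  join B7 pred B2: · stop@B2
  join B7 pred B4: B4→B3 stop@B2
  join B8 pred B0: · stop@B0
  join B8 pred B5: B5→B2 stop@B0
  join B8 pred B7: B7→B2 stop@B0
  B0 → ∅
  B1 → ∅
  B2 → {B2,B8}
  B3 → {B7}
  B4 → {B7}
  B5 → {B8}
  B6 → ∅
  B7 → {B2,B8}
  B8 → ∅

φ for q: defs {B0,B3,B5,B6,B7}
  DF⁺ = {B2,B7,B8}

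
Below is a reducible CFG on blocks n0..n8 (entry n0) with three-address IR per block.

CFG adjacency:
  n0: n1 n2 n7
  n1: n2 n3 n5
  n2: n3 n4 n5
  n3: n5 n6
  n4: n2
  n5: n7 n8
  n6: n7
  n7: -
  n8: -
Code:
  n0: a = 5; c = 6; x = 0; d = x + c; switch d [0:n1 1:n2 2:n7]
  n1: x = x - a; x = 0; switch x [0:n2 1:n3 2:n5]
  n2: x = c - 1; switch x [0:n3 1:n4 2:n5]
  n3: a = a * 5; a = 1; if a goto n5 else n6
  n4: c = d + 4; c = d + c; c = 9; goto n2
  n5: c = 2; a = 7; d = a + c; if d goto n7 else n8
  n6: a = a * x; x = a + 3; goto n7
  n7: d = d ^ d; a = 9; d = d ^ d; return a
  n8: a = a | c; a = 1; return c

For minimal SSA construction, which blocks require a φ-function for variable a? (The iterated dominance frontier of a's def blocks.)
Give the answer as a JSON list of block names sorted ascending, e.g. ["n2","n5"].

Answer: ["n5", "n7"]

Working:
idom tree: n1←n0 n2←n0 n3←n0 n4←n2 n5←n0 n6←n3 n7←n0 n8←n5
Dom at joins:
  n2: preds {n0,n1,n4}: {n0} ∩ {n0,n1} ∩ {n0,n2,n4} = {n0}; idom=n0
  n3: preds {n1,n2}: {n0,n1} ∩ {n0,n2} = {n0}; idom=n0
  n5: preds {n1,n2,n3}: {n0,n1} ∩ {n0,n2} ∩ {n0,n3} = {n0}; idom=n0
  n7: preds {n0,n5,n6}: {n0} ∩ {n0,n5} ∩ {n0,n3,n6} = {n0}; idom=n0

Frontier:
  join n2 pred n0: · stop@n0
  join n2 pred n1: n1 stop@n0
  join n2 pred n4: n4→n2 stop@n0
  join n3 pred n1: n1 stop@n0
  join n3 pred n2: n2 stop@n0
  join n5 pred n1: n1 stop@n0
  join n5 pred n2: n2 stop@n0
  join n5 pred n3: n3 stop@n0
  join n7 pred n0: · stop@n0
  join n7 pred n5: n5 stop@n0
  join n7 pred n6: n6→n3 stop@n0
  DF(n0)=∅
  DF(n1)={n2,n3,n5}
  DF(n2)={n2,n3,n5}
  DF(n3)={n5,n7}
  DF(n4)={n2}
  DF(n5)={n7}
  DF(n6)={n7}
  DF(n7)=∅
  DF(n8)=∅

φ for a: defs {n0,n3,n5,n6,n7,n8}
  DF⁺ = {n5,n7}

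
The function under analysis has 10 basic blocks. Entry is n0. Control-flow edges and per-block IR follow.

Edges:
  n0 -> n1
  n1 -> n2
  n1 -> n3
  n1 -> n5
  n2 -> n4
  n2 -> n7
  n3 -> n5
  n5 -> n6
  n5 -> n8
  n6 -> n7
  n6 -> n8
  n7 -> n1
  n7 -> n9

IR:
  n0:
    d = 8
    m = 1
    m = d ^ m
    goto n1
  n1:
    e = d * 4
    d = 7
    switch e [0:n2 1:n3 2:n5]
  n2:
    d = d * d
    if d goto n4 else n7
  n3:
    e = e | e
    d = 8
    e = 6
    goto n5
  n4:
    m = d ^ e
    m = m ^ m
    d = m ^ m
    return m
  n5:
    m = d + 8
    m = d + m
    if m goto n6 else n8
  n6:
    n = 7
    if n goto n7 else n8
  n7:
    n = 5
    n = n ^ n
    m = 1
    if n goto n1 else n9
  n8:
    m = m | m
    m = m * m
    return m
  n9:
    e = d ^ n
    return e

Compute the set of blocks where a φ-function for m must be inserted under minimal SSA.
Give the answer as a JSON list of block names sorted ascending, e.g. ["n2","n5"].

idom tree: n1←n0 n2←n1 n3←n1 n4←n2 n5←n1 n6←n5 n7←n1 n8←n5 n9←n7
Dom at joins:
  n1: preds {n0,n7}: {n0} ∩ {n0,n1,n7} = {n0}; idom=n0
  n5: preds {n1,n3}: {n0,n1} ∩ {n0,n1,n3} = {n0,n1}; idom=n1
  n7: preds {n2,n6}: {n0,n1,n2} ∩ {n0,n1,n5,n6} = {n0,n1}; idom=n1
  n8: preds {n5,n6}: {n0,n1,n5} ∩ {n0,n1,n5,n6} = {n0,n1,n5}; idom=n5

DF derivation:
  join n1 pred n0: · stop@n0
  join n1 pred n7: n7→n1 stop@n0
  join n5 pred n1: · stop@n1
  join n5 pred n3: n3 stop@n1
  join n7 pred n2: n2 stop@n1
  join n7 pred n6: n6→n5 stop@n1
  join n8 pred n5: · stop@n5
  join n8 pred n6: n6 stop@n5
  n0 → ∅
  n1 → {n1}
  n2 → {n7}
  n3 → {n5}
  n4 → ∅
  n5 → {n7}
  n6 → {n7,n8}
  n7 → {n1}
  n8 → ∅
  n9 → ∅

φ for m: defs {n0,n4,n5,n7,n8}
  DF⁺ = {n1,n7}

Answer: ["n1", "n7"]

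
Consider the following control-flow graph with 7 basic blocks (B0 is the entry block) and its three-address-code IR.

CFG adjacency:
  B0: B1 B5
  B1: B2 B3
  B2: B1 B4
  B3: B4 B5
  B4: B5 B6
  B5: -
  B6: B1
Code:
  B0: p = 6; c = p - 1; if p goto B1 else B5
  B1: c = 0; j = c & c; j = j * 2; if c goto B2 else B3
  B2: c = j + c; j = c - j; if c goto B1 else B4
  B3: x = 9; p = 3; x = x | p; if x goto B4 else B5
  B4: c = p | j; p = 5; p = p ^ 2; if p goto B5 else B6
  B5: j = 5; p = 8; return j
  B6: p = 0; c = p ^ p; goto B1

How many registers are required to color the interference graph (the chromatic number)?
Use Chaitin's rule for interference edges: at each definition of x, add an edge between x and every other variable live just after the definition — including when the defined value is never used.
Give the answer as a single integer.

Block summaries:
  B0: {c,p} / ∅
  B1: {c,j} / ∅
  B2: {c,j} / {c,j}
  B3: {p,x} / ∅
  B4: {c,p} / {j,p}
  B5: {j,p} / ∅
  B6: {c,p} / ∅

Liveness:
  B0: in=∅ out={p}
  B1: in={p} out={c,j,p}
  B2: in={c,j,p} out={j,p}
  B3: in={j} out={j,p}
  B4: in={j,p} out=∅
  B5: in=∅ out=∅
  B6: in=∅ out={p}

Interfere edges:
  c↔{j,p}
  j↔{c,p,x}
  p↔{c,j,x}
  x↔{j,p}

Chromatic number:
  clique {c,j,p} ⇒ need ≥ 3
  3-colouring: r0={j}  r1={p}  r2={c,x}
  χ = 3

Answer: 3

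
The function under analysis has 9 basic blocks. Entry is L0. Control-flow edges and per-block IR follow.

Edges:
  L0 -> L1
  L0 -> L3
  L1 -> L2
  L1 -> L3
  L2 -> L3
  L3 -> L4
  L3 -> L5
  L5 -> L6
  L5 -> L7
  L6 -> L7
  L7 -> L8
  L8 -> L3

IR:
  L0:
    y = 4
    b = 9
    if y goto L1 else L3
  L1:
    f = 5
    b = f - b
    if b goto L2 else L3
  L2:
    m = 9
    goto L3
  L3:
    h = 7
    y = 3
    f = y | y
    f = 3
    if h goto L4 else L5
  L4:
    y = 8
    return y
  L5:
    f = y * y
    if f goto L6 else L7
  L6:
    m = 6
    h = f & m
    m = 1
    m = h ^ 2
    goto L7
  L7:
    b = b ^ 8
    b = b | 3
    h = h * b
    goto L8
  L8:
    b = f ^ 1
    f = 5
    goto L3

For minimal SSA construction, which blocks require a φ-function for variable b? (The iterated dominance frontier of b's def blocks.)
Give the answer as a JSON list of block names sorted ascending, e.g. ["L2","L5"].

Answer: ["L3"]

Working:
idom tree: L1←L0 L2←L1 L3←L0 L4←L3 L5←L3 L6←L5 L7←L5 L8←L7
Join-block Dom:
  L3: preds {L0,L1,L2,L8}: {L0} ∩ {L0,L1} ∩ {L0,L1,L2} ∩ {L0,L3,L5,L7,L8} = {L0}; idom=L0
  L7: preds {L5,L6}: {L0,L3,L5} ∩ {L0,L3,L5,L6} = {L0,L3,L5}; idom=L5

Frontier:
  join L3 pred L0: · stop@L0
  join L3 pred L1: L1 stop@L0
  join L3 pred L2: L2→L1 stop@L0
  join L3 pred L8: L8→L7→L5→L3 stop@L0
  join L7 pred L5: · stop@L5
  join L7 pred L6: L6 stop@L5
  DF(L0)=∅
  DF(L1)={L3}
  DF(L2)={L3}
  DF(L3)={L3}
  DF(L4)=∅
  DF(L5)={L3}
  DF(L6)={L7}
  DF(L7)={L3}
  DF(L8)={L3}

φ for b: defs {L0,L1,L7,L8}
  DF⁺ = {L3}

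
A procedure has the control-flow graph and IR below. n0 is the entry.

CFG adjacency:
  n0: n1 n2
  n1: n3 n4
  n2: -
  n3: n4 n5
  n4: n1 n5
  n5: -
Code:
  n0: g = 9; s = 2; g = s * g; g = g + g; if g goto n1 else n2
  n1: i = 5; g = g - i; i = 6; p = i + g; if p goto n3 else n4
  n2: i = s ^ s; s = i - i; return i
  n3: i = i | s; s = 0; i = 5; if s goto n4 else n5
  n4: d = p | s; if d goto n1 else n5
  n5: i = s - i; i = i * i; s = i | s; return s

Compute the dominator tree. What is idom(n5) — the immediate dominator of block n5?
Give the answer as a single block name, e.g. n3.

Answer: n1

Working:
idom tree: n1←n0 n2←n0 n3←n1 n4←n1 n5←n1
Dom at joins:
  n1: preds {n0,n4}: {n0} ∩ {n0,n1,n4} = {n0}; idom=n0
  n4: preds {n1,n3}: {n0,n1} ∩ {n0,n1,n3} = {n0,n1}; idom=n1
  n5: preds {n3,n4}: {n0,n1,n3} ∩ {n0,n1,n4} = {n0,n1}; idom=n1

idom(n5) = n1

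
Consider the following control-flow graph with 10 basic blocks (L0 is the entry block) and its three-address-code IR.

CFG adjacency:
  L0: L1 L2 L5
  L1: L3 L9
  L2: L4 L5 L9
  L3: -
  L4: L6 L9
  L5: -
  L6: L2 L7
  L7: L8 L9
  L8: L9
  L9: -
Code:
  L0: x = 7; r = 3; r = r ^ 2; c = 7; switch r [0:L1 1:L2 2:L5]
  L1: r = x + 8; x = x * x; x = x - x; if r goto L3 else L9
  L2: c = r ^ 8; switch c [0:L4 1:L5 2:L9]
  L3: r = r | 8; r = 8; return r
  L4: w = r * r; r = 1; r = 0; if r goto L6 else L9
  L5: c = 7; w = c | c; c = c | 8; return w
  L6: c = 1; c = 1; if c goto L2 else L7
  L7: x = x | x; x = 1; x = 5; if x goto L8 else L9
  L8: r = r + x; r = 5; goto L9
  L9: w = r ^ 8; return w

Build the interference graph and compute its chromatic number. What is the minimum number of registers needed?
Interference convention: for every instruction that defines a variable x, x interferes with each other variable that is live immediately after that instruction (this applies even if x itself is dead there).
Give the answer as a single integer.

def/use:
  L0: def={c,r,x} ue=∅
  L1: def={r,x} ue={x}
  L2: def={c} ue={r}
  L3: def={r} ue={r}
  L4: def={r,w} ue={r}
  L5: def={c,w} ue=∅
  L6: def={c} ue=∅
  L7: def={x} ue={x}
  L8: def={r} ue={r,x}
  L9: def={w} ue={r}

Live sets:
  L0: in=∅ out={r,x}
  L1: in={x} out={r}
  L2: in={r,x} out={r,x}
  L3: in={r} out=∅
  L4: in={r,x} out={r,x}
  L5: in=∅ out=∅
  L6: in={r,x} out={r,x}
  L7: in={r,x} out={r,x}
  L8: in={r,x} out={r}
  L9: in={r} out=∅

Conflict graph:
  c↔{r,w,x}
  r↔{c,x}
  w↔{c,x}
  x↔{c,r,w}

Chromatic number:
  {c,r,x} pairwise interfere (3-clique) ⇒ χ ≥ 3
  3-colouring: R0={c}  R1={x}  R2={r,w}
  χ = 3

Answer: 3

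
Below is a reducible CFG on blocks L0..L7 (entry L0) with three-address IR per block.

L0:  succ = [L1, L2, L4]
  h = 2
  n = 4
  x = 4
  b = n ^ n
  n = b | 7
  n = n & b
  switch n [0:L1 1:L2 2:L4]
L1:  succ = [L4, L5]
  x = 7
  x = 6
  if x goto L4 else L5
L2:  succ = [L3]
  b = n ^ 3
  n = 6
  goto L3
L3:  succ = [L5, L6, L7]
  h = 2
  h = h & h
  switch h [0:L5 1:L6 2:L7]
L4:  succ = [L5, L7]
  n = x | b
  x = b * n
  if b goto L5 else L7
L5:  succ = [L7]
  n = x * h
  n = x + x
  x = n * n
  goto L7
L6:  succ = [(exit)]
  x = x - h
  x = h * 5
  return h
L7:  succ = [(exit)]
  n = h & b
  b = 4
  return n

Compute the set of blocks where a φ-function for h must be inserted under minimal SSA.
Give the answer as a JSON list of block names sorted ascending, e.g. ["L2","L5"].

Answer: ["L5", "L7"]

Analysis:
idom tree: L1←L0 L2←L0 L3←L2 L4←L0 L5←L0 L6←L3 L7←L0
Dom∩ at merges:
  L4: preds {L0,L1}: {L0} ∩ {L0,L1} = {L0}; idom=L0
  L5: preds {L1,L3,L4}: {L0,L1} ∩ {L0,L2,L3} ∩ {L0,L4} = {L0}; idom=L0
  L7: preds {L3,L4,L5}: {L0,L2,L3} ∩ {L0,L4} ∩ {L0,L5} = {L0}; idom=L0

DF derivation:
  join L4 pred L0: · stop@L0
  join L4 pred L1: L1 stop@L0
  join L5 pred L1: L1 stop@L0
  join L5 pred L3: L3→L2 stop@L0
  join L5 pred L4: L4 stop@L0
  join L7 pred L3: L3→L2 stop@L0
  join L7 pred L4: L4 stop@L0
  join L7 pred L5: L5 stop@L0
  L0 → ∅
  L1 → {L4,L5}
  L2 → {L5,L7}
  L3 → {L5,L7}
  L4 → {L5,L7}
  L5 → {L7}
  L6 → ∅
  L7 → ∅

φ for h: defs {L0,L3}
  DF⁺ = {L5,L7}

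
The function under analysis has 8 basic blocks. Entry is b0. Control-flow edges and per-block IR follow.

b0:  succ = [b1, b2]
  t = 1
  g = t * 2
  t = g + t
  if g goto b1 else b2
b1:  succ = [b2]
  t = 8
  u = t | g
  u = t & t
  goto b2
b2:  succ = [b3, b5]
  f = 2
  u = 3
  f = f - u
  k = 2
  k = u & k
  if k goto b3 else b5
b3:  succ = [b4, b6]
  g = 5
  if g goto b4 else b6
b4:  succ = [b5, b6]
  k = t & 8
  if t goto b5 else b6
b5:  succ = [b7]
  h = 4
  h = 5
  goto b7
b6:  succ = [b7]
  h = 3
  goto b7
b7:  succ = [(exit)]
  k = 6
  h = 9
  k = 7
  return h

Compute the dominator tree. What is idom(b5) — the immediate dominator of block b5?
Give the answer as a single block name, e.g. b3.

Answer: b2

Working:
idom tree: b1←b0 b2←b0 b3←b2 b4←b3 b5←b2 b6←b3 b7←b2
Dom∩ at merges:
  b2: preds {b0,b1}: {b0} ∩ {b0,b1} = {b0}; idom=b0
  b5: preds {b2,b4}: {b0,b2} ∩ {b0,b2,b3,b4} = {b0,b2}; idom=b2
  b6: preds {b3,b4}: {b0,b2,b3} ∩ {b0,b2,b3,b4} = {b0,b2,b3}; idom=b3
  b7: preds {b5,b6}: {b0,b2,b5} ∩ {b0,b2,b3,b6} = {b0,b2}; idom=b2

idom(b5) = b2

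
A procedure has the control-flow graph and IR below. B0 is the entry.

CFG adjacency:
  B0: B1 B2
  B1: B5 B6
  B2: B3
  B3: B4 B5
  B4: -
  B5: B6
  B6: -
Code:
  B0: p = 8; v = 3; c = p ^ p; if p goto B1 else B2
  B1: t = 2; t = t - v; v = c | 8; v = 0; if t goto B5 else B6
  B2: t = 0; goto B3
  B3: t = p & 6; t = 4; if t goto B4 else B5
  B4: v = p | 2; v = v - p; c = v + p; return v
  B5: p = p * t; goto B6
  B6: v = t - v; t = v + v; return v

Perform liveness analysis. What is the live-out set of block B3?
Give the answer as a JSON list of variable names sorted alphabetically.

Answer: ["p", "t", "v"]

Derivation:
def/use:
  B0: {c,p,v} / ∅
  B1: {t,v} / {c,v}
  B2: {t} / ∅
  B3: {t} / {p}
  B4: {c,v} / {p}
  B5: {p} / {p,t}
  B6: {t,v} / {t,v}

Liveness:
  live B0: ∅→{c,p,v}
  live B1: {c,p,v}→{p,t,v}
  live B2: {p,v}→{p,v}
  live B3: {p,v}→{p,t,v}
  live B4: {p}→∅
  live B5: {p,t,v}→{t,v}
  live B6: {t,v}→∅

live-out(B3) = ["p", "t", "v"]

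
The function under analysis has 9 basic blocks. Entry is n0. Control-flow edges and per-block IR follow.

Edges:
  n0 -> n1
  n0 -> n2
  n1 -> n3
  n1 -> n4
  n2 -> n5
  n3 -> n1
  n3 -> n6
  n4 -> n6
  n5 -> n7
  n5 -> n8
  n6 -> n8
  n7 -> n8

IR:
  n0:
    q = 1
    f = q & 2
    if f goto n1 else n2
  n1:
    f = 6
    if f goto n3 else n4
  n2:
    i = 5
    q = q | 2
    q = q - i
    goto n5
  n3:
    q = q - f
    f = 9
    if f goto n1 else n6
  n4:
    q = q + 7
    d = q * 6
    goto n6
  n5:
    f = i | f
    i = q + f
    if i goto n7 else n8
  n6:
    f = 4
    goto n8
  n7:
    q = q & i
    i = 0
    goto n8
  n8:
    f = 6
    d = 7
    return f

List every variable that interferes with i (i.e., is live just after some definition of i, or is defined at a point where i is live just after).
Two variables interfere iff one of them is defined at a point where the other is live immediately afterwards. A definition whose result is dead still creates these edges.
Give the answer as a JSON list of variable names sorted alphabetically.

Per-block:
  n0: {f,q} / ∅
  n1: {f} / ∅
  n2: {i,q} / {q}
  n3: {f,q} / {f,q}
  n4: {d,q} / {q}
  n5: {f,i} / {f,i,q}
  n6: {f} / ∅
  n7: {i,q} / {i,q}
  n8: {d,f} / ∅

Live sets:
  n0: in=∅ out={f,q}
  n1: in={q} out={f,q}
  n2: in={f,q} out={f,i,q}
  n3: in={f,q} out={q}
  n4: in={q} out=∅
  n5: in={f,i,q} out={i,q}
  n6: in=∅ out=∅
  n7: in={i,q} out=∅
  n8: in=∅ out=∅

Conflict graph:
  d↔{f}
  f↔{d,i,q}
  i↔{f,q}
  q↔{f,i}

N(i) = ["f", "q"]

Answer: ["f", "q"]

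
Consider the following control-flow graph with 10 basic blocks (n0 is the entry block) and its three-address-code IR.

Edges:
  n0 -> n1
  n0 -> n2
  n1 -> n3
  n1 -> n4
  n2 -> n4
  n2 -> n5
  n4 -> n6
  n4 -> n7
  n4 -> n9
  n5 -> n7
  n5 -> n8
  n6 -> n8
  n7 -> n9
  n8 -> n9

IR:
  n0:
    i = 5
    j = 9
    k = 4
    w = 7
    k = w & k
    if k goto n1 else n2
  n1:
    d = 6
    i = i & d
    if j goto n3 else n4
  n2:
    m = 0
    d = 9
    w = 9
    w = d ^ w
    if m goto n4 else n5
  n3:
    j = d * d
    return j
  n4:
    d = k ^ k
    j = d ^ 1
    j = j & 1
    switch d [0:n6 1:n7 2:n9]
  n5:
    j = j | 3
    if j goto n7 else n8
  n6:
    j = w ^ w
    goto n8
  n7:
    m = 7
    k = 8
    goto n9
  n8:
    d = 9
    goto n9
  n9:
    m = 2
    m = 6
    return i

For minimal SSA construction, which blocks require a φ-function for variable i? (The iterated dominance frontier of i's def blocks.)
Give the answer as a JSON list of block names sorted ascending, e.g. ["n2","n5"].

Answer: ["n4", "n7", "n8", "n9"]

Derivation:
idom tree: n1←n0 n2←n0 n3←n1 n4←n0 n5←n2 n6←n4 n7←n0 n8←n0 n9←n0
Dom at joins:
  n4: preds {n1,n2}: {n0,n1} ∩ {n0,n2} = {n0}; idom=n0
  n7: preds {n4,n5}: {n0,n4} ∩ {n0,n2,n5} = {n0}; idom=n0
  n8: preds {n5,n6}: {n0,n2,n5} ∩ {n0,n4,n6} = {n0}; idom=n0
  n9: preds {n4,n7,n8}: {n0,n4} ∩ {n0,n7} ∩ {n0,n8} = {n0}; idom=n0

DF walk-up:
  n4←n1: walk n1 to n0
  n4←n2: walk n2 to n0
  n7←n4: walk n4 to n0
  n7←n5: walk n5→n2 to n0
  n8←n5: walk n5→n2 to n0
  n8←n6: walk n6→n4 to n0
  n9←n4: walk n4 to n0
  n9←n7: walk n7 to n0
  n9←n8: walk n8 to n0
  n0: DF=∅
  n1: DF={n4}
  n2: DF={n4,n7,n8}
  n3: DF=∅
  n4: DF={n7,n8,n9}
  n5: DF={n7,n8}
  n6: DF={n8}
  n7: DF={n9}
  n8: DF={n9}
  n9: DF=∅

φ for i: defs {n0,n1}
  DF⁺ = {n4,n7,n8,n9}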